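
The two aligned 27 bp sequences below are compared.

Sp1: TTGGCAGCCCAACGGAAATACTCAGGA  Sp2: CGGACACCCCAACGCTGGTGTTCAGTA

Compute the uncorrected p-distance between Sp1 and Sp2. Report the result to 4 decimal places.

The sequences differ at 11 of 27 positions.
p = 11/27 = 0.407407… ≈ 0.4074 (to 4 d.p.).

0.4074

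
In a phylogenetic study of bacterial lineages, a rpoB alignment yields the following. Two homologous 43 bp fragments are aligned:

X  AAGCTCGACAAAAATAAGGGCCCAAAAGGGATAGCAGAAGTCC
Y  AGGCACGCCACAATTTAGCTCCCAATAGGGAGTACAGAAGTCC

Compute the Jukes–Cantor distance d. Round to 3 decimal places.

0.349

The sequences differ at 12 of 43 sites, so p = 12/43 ≈ 0.27907.
d = −(3/4) ln(1 − 4p/3) = −0.75 ln(1 − 0.372093) = −0.75 ln(0.627907)
  = −0.75 × (-0.465363) = 0.349022 substitutions/site.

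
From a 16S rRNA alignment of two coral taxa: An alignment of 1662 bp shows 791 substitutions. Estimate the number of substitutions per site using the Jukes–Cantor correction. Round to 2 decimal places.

0.76

p = 791/1662 ≈ 0.475933.
d = −(3/4) ln(1 − 4p/3) = −0.75 ln(1 − 0.634577) = −0.75 ln(0.365423)
  = −0.75 × (-1.006700) = 0.755025 substitutions/site.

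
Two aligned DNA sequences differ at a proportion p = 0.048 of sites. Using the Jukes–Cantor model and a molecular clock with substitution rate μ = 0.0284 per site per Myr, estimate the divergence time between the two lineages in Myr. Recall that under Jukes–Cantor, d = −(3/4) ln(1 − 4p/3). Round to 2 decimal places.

d = −(3/4) ln(1 − 4p/3) = −0.75 ln(1 − 0.064) = −0.75 ln(0.936)
  = −0.75 × (-0.066140) = 0.049605 substitutions/site.
Under a molecular clock d = 2μt, so t = d/(2μ) = 0.049605 / (2 × 0.0284) = 0.87 Myr.

0.87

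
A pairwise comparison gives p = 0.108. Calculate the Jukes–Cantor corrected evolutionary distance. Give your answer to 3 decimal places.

0.117

d = −(3/4) ln(1 − 4p/3) = −0.75 ln(1 − 0.144) = −0.75 ln(0.856)
  = −0.75 × (-0.155485) = 0.116614 substitutions/site.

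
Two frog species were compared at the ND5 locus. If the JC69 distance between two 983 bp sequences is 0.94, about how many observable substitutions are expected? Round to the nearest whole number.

Invert JC69: p = (3/4)(1 − e^(−4d/3)) = 0.75 × (1 − e^(-1.253333)) = 0.75 × (1 − 0.285551) = 0.535837.
Expected differing sites = pL ≈ 0.535837 × 983 = 526.727771 ≈ 527.

527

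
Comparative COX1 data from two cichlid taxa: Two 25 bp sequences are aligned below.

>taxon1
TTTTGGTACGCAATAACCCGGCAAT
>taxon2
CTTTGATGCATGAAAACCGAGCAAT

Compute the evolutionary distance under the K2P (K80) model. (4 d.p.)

0.5544

Of 25 sites, 7 differences are transitions and 2 are transversions, so P = 7/25 = 0.28 and Q = 2/25 = 0.08.
Under the Kimura two-parameter model, d = −½ ln(1 − 2P − Q) − ¼ ln(1 − 2Q).
1 − 2P − Q = 0.36, giving −½ ln(0.36) = 0.510826.
1 − 2Q = 0.84, giving −¼ ln(0.84) = 0.043588.
d = 0.510826 + 0.043588 = 0.554414.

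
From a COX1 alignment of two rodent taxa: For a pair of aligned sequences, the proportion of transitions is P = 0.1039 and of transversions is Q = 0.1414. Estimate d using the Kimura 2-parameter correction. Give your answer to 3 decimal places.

0.298

Under the Kimura two-parameter model, d = −½ ln(1 − 2P − Q) − ¼ ln(1 − 2Q).
1 − 2P − Q = 0.6508, giving −½ ln(0.6508) = 0.214776.
1 − 2Q = 0.7172, giving −¼ ln(0.7172) = 0.083100.
d = 0.214776 + 0.083100 = 0.297876.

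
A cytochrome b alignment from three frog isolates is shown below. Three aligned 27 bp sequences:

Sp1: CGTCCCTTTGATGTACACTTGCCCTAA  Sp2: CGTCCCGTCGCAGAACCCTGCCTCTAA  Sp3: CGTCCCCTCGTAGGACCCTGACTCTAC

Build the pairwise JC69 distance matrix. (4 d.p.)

d(Sp1,Sp2) = 0.4408, d(Sp1,Sp3) = 0.5107, d(Sp2,Sp3) = 0.2127

Sp1–Sp2: 9/27 sites differ → p ≈ 0.333333, d = −0.75 ln(1 − 0.444444) = 0.440839 ≈ 0.4408.
Sp1–Sp3: 10/27 sites differ → p ≈ 0.37037, d = −0.75 ln(1 − 0.493827) = 0.510658 ≈ 0.5107.
Sp2–Sp3: 5/27 sites differ → p ≈ 0.185185, d = −0.75 ln(1 − 0.246913) = 0.212681 ≈ 0.2127.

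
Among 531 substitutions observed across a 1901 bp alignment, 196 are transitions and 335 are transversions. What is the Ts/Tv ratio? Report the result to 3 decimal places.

R = 196/335 = 0.585074… ≈ 0.585 (to 3 d.p.).

0.585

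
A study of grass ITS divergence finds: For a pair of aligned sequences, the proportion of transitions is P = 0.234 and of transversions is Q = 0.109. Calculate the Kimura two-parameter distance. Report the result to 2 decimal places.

0.49

Under the Kimura two-parameter model, d = −½ ln(1 − 2P − Q) − ¼ ln(1 − 2Q).
1 − 2P − Q = 0.423, giving −½ ln(0.423) = 0.430192.
1 − 2Q = 0.782, giving −¼ ln(0.782) = 0.061475.
d = 0.430192 + 0.061475 = 0.491667.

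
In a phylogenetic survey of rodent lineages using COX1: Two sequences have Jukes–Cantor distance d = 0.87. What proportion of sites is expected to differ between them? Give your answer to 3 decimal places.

p = (3/4)(1 − e^(−4d/3)) = 0.75 × (1 − e^(-1.16)) = 0.75 × (1 − 0.313486) = 0.514886.

0.515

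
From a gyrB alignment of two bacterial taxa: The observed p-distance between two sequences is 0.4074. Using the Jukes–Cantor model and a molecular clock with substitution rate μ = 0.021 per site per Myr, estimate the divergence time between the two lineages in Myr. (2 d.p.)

d = −(3/4) ln(1 − 4p/3) = −0.75 ln(1 − 0.5432) = −0.75 ln(0.4568)
  = −0.75 × (-0.783510) = 0.587633 substitutions/site.
Under a molecular clock d = 2μt, so t = d/(2μ) = 0.587633 / (2 × 0.021) = 13.99 Myr.

13.99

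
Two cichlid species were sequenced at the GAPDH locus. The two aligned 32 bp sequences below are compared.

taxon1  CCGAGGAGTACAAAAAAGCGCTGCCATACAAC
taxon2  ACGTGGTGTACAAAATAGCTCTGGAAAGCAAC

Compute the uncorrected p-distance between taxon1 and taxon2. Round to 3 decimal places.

0.281

The sequences differ at 9 of 32 positions (sites 1, 4, 7, 16, 20, 24, 25, 27, 28).
p = 9/32 = 0.28125 ≈ 0.281 (to 3 d.p.).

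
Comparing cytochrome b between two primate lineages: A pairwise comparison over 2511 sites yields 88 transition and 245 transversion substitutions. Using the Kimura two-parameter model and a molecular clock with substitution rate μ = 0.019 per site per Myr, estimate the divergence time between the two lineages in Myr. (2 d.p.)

P = 88/2511 ≈ 0.035046 and Q = 245/2511 ≈ 0.097571.
Under the Kimura two-parameter model, d = −½ ln(1 − 2P − Q) − ¼ ln(1 − 2Q).
1 − 2P − Q = 0.832337, giving −½ ln(0.832337) = 0.091759.
1 − 2Q = 0.804858, giving −¼ ln(0.804858) = 0.054272.
d = 0.091759 + 0.054272 = 0.146031.
Under a molecular clock d = 2μt, so t = d/(2μ) = 0.146031 / (2 × 0.019) = 3.84 Myr.

3.84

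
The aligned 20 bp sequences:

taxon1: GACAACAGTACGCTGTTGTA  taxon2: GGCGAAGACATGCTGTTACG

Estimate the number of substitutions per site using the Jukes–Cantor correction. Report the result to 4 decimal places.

The sequences differ at 10 of 20 sites (2, 4, 6, 7, 8, 9, 11, 18, 19, 20), so p = 10/20 = 0.5.
d = −(3/4) ln(1 − 4p/3) = −0.75 ln(1 − 0.666667) = −0.75 ln(0.333333)
  = −0.75 × (-1.098613) = 0.823960 substitutions/site.

0.8240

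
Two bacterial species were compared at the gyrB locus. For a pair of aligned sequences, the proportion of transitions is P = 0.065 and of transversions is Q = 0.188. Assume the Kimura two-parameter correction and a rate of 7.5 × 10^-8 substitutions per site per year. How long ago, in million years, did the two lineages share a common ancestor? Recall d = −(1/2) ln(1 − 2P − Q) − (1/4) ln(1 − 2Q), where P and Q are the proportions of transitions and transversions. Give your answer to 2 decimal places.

Under the Kimura two-parameter model, d = −½ ln(1 − 2P − Q) − ¼ ln(1 − 2Q).
1 − 2P − Q = 0.682, giving −½ ln(0.682) = 0.191363.
1 − 2Q = 0.624, giving −¼ ln(0.624) = 0.117901.
d = 0.191363 + 0.117901 = 0.309264.
Under a molecular clock d = 2μt, so t = d/(2μ) = 0.309264 / (2 × 7.5 × 10^-8) = 2.06 million years.

2.06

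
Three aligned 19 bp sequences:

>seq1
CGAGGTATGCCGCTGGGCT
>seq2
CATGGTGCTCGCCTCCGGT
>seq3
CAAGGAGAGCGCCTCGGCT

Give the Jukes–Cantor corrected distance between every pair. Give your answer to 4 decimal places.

d(seq1,seq2) = 0.9074, d(seq1,seq3) = 0.5068, d(seq2,seq3) = 0.4099

seq1–seq2: 10/19 sites differ → p ≈ 0.526316, d = −0.75 ln(1 − 0.701755) = 0.907380 ≈ 0.9074.
seq1–seq3: 7/19 sites differ → p ≈ 0.368421, d = −0.75 ln(1 − 0.491228) = 0.506816 ≈ 0.5068.
seq2–seq3: 6/19 sites differ → p ≈ 0.315789, d = −0.75 ln(1 − 0.421052) = 0.409907 ≈ 0.4099.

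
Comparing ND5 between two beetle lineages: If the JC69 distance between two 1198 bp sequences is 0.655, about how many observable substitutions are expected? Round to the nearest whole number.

Invert JC69: p = (3/4)(1 − e^(−4d/3)) = 0.75 × (1 − e^(-0.873333)) = 0.75 × (1 − 0.417558) = 0.436832.
Expected differing sites = pL ≈ 0.436832 × 1198 = 523.324736 ≈ 523.

523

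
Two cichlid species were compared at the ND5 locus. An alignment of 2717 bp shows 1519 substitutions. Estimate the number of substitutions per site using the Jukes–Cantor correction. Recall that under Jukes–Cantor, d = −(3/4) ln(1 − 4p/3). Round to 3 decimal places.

1.026

p = 1519/2717 ≈ 0.559073.
d = −(3/4) ln(1 − 4p/3) = −0.75 ln(1 − 0.745431) = −0.75 ln(0.254569)
  = −0.75 × (-1.368183) = 1.026137 substitutions/site.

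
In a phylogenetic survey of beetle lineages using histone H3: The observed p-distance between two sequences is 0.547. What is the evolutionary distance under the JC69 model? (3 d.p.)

d = −(3/4) ln(1 − 4p/3) = −0.75 ln(1 − 0.729333) = −0.75 ln(0.270667)
  = −0.75 × (-1.306866) = 0.980150 substitutions/site.

0.980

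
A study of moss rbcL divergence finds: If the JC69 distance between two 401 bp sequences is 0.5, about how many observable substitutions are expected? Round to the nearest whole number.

146

Invert JC69: p = (3/4)(1 − e^(−4d/3)) = 0.75 × (1 − e^(-0.666667)) = 0.75 × (1 − 0.513417) = 0.364937.
Expected differing sites = pL ≈ 0.364937 × 401 = 146.339737 ≈ 146.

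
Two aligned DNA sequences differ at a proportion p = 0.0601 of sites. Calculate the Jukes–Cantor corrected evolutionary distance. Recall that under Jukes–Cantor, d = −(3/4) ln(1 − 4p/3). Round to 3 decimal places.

0.063

d = −(3/4) ln(1 − 4p/3) = −0.75 ln(1 − 0.080133) = −0.75 ln(0.919867)
  = −0.75 × (-0.083526) = 0.062645 substitutions/site.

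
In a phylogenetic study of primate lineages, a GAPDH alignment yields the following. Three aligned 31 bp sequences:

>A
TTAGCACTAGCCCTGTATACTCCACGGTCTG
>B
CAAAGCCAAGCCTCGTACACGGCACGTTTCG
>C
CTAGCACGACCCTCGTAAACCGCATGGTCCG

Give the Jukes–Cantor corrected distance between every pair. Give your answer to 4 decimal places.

A–B: 14/31 sites differ → p ≈ 0.451613, d = −0.75 ln(1 − 0.602151) = 0.691262 ≈ 0.6913.
A–C: 10/31 sites differ → p ≈ 0.322581, d = −0.75 ln(1 − 0.430108) = 0.421731 ≈ 0.4217.
B–C: 11/31 sites differ → p ≈ 0.354839, d = −0.75 ln(1 − 0.473119) = 0.480585 ≈ 0.4806.

d(A,B) = 0.6913, d(A,C) = 0.4217, d(B,C) = 0.4806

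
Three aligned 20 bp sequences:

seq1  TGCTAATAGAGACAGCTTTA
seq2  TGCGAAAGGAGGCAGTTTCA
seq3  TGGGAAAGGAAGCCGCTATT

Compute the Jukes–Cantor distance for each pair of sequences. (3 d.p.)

d(seq1,seq2) = 0.383, d(seq1,seq3) = 0.687, d(seq2,seq3) = 0.471

seq1–seq2: 6/20 sites differ → p = 0.3, d = −0.75 ln(1 − 0.4) = 0.383119 ≈ 0.383.
seq1–seq3: 9/20 sites differ → p = 0.45, d = −0.75 ln(1 − 0.6) = 0.687218 ≈ 0.687.
seq2–seq3: 7/20 sites differ → p = 0.35, d = −0.75 ln(1 − 0.466667) = 0.471457 ≈ 0.471.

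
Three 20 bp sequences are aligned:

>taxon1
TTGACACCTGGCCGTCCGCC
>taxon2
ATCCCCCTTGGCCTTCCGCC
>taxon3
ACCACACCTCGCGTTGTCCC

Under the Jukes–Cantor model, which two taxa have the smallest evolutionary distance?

taxon1–taxon2: 6/20 differ, p = 0.300, d = 0.383.
taxon1–taxon3: 9/20 differ, p = 0.450, d = 0.687.
taxon2–taxon3: 9/20 differ, p = 0.450, d = 0.687.
The smallest distance is between taxon1 and taxon2.

taxon1 and taxon2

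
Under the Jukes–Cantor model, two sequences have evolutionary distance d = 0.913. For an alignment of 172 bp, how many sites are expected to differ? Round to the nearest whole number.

91

Invert JC69: p = (3/4)(1 − e^(−4d/3)) = 0.75 × (1 − e^(-1.217333)) = 0.75 × (1 − 0.296019) = 0.527986.
Expected differing sites = pL ≈ 0.527986 × 172 = 90.813592 ≈ 91.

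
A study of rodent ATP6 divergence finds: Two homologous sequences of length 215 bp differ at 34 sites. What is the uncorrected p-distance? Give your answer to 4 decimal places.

0.1581

p = 34/215 = 0.158139… ≈ 0.1581 (to 4 d.p.).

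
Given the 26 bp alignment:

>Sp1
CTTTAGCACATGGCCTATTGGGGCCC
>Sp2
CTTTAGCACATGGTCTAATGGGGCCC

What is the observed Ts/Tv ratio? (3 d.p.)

Transitions are A↔G and C↔T; transversions are all other mismatches.
Transitions: 1. Transversions: 1.
R = 1/1 = 1.000.

1.000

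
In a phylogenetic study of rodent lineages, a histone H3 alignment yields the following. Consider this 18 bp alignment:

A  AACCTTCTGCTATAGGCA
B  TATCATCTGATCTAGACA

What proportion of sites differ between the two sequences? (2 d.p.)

The sequences differ at 6 of 18 positions (sites 1, 3, 5, 10, 12, 16).
p = 6/18 = 0.333333… ≈ 0.33 (to 2 d.p.).

0.33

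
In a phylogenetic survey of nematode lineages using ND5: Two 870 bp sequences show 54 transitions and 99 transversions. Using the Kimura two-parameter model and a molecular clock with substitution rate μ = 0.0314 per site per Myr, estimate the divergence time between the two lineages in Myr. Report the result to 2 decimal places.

3.19

P = 54/870 ≈ 0.062069 and Q = 99/870 ≈ 0.113793.
Under the Kimura two-parameter model, d = −½ ln(1 − 2P − Q) − ¼ ln(1 − 2Q).
1 − 2P − Q = 0.762069, giving −½ ln(0.762069) = 0.135859.
1 − 2Q = 0.772414, giving −¼ ln(0.772414) = 0.064559.
d = 0.135859 + 0.064559 = 0.200418.
Under a molecular clock d = 2μt, so t = d/(2μ) = 0.200418 / (2 × 0.0314) = 3.19 Myr.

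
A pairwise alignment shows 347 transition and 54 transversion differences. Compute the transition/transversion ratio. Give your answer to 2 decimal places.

R = 347/54 = 6.425925… ≈ 6.43 (to 2 d.p.).

6.43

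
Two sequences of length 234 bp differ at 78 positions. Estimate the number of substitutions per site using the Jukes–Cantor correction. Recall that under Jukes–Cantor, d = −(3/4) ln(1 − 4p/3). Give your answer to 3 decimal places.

p = 78/234 ≈ 0.333333.
d = −(3/4) ln(1 − 4p/3) = −0.75 ln(1 − 0.444444) = −0.75 ln(0.555556)
  = −0.75 × (-0.587786) = 0.440840 substitutions/site.

0.441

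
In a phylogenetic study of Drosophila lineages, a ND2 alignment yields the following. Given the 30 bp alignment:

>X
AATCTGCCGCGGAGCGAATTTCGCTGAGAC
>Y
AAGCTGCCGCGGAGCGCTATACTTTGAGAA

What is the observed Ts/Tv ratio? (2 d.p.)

0.14

Transitions are A↔G and C↔T; transversions are all other mismatches.
Transitions: 1. Transversions: 7.
R = 1/7 = 0.142857… ≈ 0.14 (to 2 d.p.).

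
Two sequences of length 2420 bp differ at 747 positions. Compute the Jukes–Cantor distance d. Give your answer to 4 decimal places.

p = 747/2420 ≈ 0.308678.
d = −(3/4) ln(1 − 4p/3) = −0.75 ln(1 − 0.411571) = −0.75 ln(0.588429)
  = −0.75 × (-0.530299) = 0.397724 substitutions/site.

0.3977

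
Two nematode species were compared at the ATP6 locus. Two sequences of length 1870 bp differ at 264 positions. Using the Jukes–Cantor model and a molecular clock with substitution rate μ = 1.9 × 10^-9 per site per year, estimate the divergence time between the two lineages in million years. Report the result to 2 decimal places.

41.16

p = 264/1870 ≈ 0.141176.
d = −(3/4) ln(1 − 4p/3) = −0.75 ln(1 − 0.188235) = −0.75 ln(0.811765)
  = −0.75 × (-0.208544) = 0.156408 substitutions/site.
Under a molecular clock d = 2μt, so t = d/(2μ) = 0.156408 / (2 × 1.9 × 10^-9) = 41.16 million years.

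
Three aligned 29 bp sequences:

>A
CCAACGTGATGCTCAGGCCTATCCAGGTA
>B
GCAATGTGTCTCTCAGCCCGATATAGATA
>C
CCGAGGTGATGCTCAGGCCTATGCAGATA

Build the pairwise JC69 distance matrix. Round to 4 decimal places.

A–B: 10/29 sites differ → p ≈ 0.344828, d = −0.75 ln(1 − 0.459771) = 0.461822 ≈ 0.4618.
A–C: 4/29 sites differ → p ≈ 0.137931, d = −0.75 ln(1 − 0.183908) = 0.152421 ≈ 0.1524.
B–C: 10/29 sites differ → p ≈ 0.344828, d = −0.75 ln(1 − 0.459771) = 0.461822 ≈ 0.4618.

d(A,B) = 0.4618, d(A,C) = 0.1524, d(B,C) = 0.4618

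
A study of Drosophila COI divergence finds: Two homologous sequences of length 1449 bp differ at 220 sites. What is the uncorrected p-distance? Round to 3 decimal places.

p = 220/1449 = 0.151828… ≈ 0.152 (to 3 d.p.).

0.152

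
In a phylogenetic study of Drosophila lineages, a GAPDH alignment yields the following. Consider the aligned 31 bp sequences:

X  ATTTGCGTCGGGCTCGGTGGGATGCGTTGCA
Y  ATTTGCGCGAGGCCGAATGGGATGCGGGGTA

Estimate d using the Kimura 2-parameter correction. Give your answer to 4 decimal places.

Of 31 sites, 6 differences are transitions and 4 are transversions, so P = 6/31 ≈ 0.193548 and Q = 4/31 ≈ 0.129032.
Under the Kimura two-parameter model, d = −½ ln(1 − 2P − Q) − ¼ ln(1 − 2Q).
1 − 2P − Q = 0.483872, giving −½ ln(0.483872) = 0.362967.
1 − 2Q = 0.741936, giving −¼ ln(0.741936) = 0.074623.
d = 0.362967 + 0.074623 = 0.437590.

0.4376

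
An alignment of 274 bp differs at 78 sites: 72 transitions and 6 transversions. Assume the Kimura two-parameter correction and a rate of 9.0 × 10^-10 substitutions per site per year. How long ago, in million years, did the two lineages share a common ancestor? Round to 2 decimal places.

P = 72/274 ≈ 0.262774 and Q = 6/274 ≈ 0.021898.
Under the Kimura two-parameter model, d = −½ ln(1 − 2P − Q) − ¼ ln(1 − 2Q).
1 − 2P − Q = 0.452554, giving −½ ln(0.452554) = 0.396424.
1 − 2Q = 0.956204, giving −¼ ln(0.956204) = 0.011196.
d = 0.396424 + 0.011196 = 0.407620.
Under a molecular clock d = 2μt, so t = d/(2μ) = 0.407620 / (2 × 9.0 × 10^-10) = 226.46 million years.

226.46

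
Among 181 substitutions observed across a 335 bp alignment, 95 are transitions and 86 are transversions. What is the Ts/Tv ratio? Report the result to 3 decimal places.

1.105

R = 95/86 = 1.104651… ≈ 1.105 (to 3 d.p.).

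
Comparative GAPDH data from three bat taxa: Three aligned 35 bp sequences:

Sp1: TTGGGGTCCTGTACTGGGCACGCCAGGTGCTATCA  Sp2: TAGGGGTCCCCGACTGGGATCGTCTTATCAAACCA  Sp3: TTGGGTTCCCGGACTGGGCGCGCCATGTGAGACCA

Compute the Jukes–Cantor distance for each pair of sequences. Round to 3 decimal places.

d(Sp1,Sp2) = 0.572, d(Sp1,Sp3) = 0.273, d(Sp2,Sp3) = 0.360

Sp1–Sp2: 14/35 sites differ → p = 0.4, d = −0.75 ln(1 − 0.533333) = 0.571605 ≈ 0.572.
Sp1–Sp3: 8/35 sites differ → p ≈ 0.228571, d = −0.75 ln(1 − 0.304761) = 0.272625 ≈ 0.273.
Sp2–Sp3: 10/35 sites differ → p ≈ 0.285714, d = −0.75 ln(1 − 0.380952) = 0.359679 ≈ 0.360.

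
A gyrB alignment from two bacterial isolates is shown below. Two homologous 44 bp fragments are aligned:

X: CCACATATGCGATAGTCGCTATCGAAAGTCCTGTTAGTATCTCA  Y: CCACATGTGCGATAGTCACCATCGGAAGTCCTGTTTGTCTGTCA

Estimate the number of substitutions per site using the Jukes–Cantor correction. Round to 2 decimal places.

0.18

The sequences differ at 7 of 44 sites (7, 18, 20, 25, 36, 39, 41), so p = 7/44 ≈ 0.159091.
d = −(3/4) ln(1 − 4p/3) = −0.75 ln(1 − 0.212121) = −0.75 ln(0.787879)
  = −0.75 × (-0.238411) = 0.178808 substitutions/site.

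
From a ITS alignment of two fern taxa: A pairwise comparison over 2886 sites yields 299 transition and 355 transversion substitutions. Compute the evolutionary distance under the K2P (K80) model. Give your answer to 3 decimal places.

0.271

P = 299/2886 ≈ 0.103604 and Q = 355/2886 ≈ 0.123008.
Under the Kimura two-parameter model, d = −½ ln(1 − 2P − Q) − ¼ ln(1 − 2Q).
1 − 2P − Q = 0.669784, giving −½ ln(0.669784) = 0.200400.
1 − 2Q = 0.753984, giving −¼ ln(0.753984) = 0.070596.
d = 0.200400 + 0.070596 = 0.270996.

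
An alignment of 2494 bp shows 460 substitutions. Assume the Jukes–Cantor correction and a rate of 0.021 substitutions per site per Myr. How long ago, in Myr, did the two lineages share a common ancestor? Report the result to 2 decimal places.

5.04

p = 460/2494 ≈ 0.184443.
d = −(3/4) ln(1 − 4p/3) = −0.75 ln(1 − 0.245924) = −0.75 ln(0.754076)
  = −0.75 × (-0.282262) = 0.211697 substitutions/site.
Under a molecular clock d = 2μt, so t = d/(2μ) = 0.211697 / (2 × 0.021) = 5.04 Myr.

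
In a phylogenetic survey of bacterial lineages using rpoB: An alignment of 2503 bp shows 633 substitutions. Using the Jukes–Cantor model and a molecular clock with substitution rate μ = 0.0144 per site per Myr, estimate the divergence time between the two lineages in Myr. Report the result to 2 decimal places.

p = 633/2503 ≈ 0.252897.
d = −(3/4) ln(1 − 4p/3) = −0.75 ln(1 − 0.337196) = −0.75 ln(0.662804)
  = −0.75 × (-0.411276) = 0.308457 substitutions/site.
Under a molecular clock d = 2μt, so t = d/(2μ) = 0.308457 / (2 × 0.0144) = 10.71 Myr.

10.71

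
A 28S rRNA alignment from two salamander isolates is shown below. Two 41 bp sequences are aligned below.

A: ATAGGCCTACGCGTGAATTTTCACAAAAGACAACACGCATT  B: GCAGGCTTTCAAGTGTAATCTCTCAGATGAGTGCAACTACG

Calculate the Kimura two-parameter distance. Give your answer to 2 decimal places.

Of 41 sites, 9 differences are transitions and 11 are transversions, so P = 9/41 ≈ 0.219512 and Q = 11/41 ≈ 0.268293.
Under the Kimura two-parameter model, d = −½ ln(1 − 2P − Q) − ¼ ln(1 − 2Q).
1 − 2P − Q = 0.292683, giving −½ ln(0.292683) = 0.614333.
1 − 2Q = 0.463414, giving −¼ ln(0.463414) = 0.192284.
d = 0.614333 + 0.192284 = 0.806617.

0.81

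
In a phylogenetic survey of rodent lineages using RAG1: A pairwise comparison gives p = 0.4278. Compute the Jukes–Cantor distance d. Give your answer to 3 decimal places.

0.634

d = −(3/4) ln(1 − 4p/3) = −0.75 ln(1 − 0.5704) = −0.75 ln(0.4296)
  = −0.75 × (-0.844901) = 0.633676 substitutions/site.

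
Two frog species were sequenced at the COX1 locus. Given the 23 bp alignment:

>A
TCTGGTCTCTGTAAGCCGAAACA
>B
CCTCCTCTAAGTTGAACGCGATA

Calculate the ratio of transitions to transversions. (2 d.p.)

0.71

Transitions are A↔G and C↔T; transversions are all other mismatches.
Transitions: 5. Transversions: 7.
R = 5/7 = 0.714285… ≈ 0.71 (to 2 d.p.).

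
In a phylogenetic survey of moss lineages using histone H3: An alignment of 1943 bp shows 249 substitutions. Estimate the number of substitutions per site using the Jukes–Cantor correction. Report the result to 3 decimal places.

p = 249/1943 ≈ 0.128152.
d = −(3/4) ln(1 − 4p/3) = −0.75 ln(1 − 0.170869) = −0.75 ln(0.829131)
  = −0.75 × (-0.187377) = 0.140533 substitutions/site.

0.141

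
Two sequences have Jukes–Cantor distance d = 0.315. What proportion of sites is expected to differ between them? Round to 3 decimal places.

p = (3/4)(1 − e^(−4d/3)) = 0.75 × (1 − e^(-0.42)) = 0.75 × (1 − 0.657047) = 0.257215.

0.257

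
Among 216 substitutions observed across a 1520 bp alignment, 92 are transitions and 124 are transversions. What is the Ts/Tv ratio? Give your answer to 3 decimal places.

0.742

R = 92/124 = 0.741935… ≈ 0.742 (to 3 d.p.).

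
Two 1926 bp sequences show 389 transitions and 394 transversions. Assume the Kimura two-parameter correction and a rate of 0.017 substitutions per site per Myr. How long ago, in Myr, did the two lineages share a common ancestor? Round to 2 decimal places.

P = 389/1926 ≈ 0.201973 and Q = 394/1926 ≈ 0.204569.
Under the Kimura two-parameter model, d = −½ ln(1 − 2P − Q) − ¼ ln(1 − 2Q).
1 − 2P − Q = 0.391485, giving −½ ln(0.391485) = 0.468904.
1 − 2Q = 0.590862, giving −¼ ln(0.590862) = 0.131543.
d = 0.468904 + 0.131543 = 0.600447.
Under a molecular clock d = 2μt, so t = d/(2μ) = 0.600447 / (2 × 0.017) = 17.66 Myr.

17.66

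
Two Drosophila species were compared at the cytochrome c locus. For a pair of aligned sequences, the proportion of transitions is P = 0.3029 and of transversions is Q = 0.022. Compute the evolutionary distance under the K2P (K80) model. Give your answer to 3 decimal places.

Under the Kimura two-parameter model, d = −½ ln(1 − 2P − Q) − ¼ ln(1 − 2Q).
1 − 2P − Q = 0.3722, giving −½ ln(0.3722) = 0.494162.
1 − 2Q = 0.956, giving −¼ ln(0.956) = 0.011249.
d = 0.494162 + 0.011249 = 0.505411.

0.505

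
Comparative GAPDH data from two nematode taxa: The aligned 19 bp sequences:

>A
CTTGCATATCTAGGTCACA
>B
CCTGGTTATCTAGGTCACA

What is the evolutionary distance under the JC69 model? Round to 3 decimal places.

The sequences differ at 3 of 19 sites (2, 5, 6), so p = 3/19 ≈ 0.157895.
d = −(3/4) ln(1 − 4p/3) = −0.75 ln(1 − 0.210527) = −0.75 ln(0.789473)
  = −0.75 × (-0.236390) = 0.177293 substitutions/site.

0.177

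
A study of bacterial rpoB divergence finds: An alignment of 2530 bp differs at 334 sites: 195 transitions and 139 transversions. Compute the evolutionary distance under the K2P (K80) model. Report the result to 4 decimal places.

P = 195/2530 ≈ 0.077075 and Q = 139/2530 ≈ 0.054941.
Under the Kimura two-parameter model, d = −½ ln(1 − 2P − Q) − ¼ ln(1 − 2Q).
1 − 2P − Q = 0.790909, giving −½ ln(0.790909) = 0.117286.
1 − 2Q = 0.890118, giving −¼ ln(0.890118) = 0.029100.
d = 0.117286 + 0.029100 = 0.146386.

0.1464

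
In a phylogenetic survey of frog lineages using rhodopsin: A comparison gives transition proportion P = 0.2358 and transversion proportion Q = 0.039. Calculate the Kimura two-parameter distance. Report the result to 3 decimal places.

0.378

Under the Kimura two-parameter model, d = −½ ln(1 − 2P − Q) − ¼ ln(1 − 2Q).
1 − 2P − Q = 0.4894, giving −½ ln(0.4894) = 0.357288.
1 − 2Q = 0.922, giving −¼ ln(0.922) = 0.020303.
d = 0.357288 + 0.020303 = 0.377591.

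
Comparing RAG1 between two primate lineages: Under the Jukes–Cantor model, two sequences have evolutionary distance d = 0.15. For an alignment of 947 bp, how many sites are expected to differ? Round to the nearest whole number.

129

Invert JC69: p = (3/4)(1 − e^(−4d/3)) = 0.75 × (1 − e^(-0.2)) = 0.75 × (1 − 0.818731) = 0.135952.
Expected differing sites = pL ≈ 0.135952 × 947 = 128.746544 ≈ 129.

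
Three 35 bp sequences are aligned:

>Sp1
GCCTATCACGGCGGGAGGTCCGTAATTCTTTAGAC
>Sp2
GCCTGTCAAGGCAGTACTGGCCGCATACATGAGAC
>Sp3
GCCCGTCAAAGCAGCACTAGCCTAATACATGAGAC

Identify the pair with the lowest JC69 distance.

Sp2 and Sp3

Sp1–Sp2: 14/35 differ, p = 0.400, d = 0.572.
Sp1–Sp3: 14/35 differ, p = 0.400, d = 0.572.
Sp2–Sp3: 6/35 differ, p = 0.171, d = 0.195.
The smallest distance is between Sp2 and Sp3.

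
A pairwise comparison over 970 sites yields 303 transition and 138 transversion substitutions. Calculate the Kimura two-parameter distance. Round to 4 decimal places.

0.8121

P = 303/970 ≈ 0.312371 and Q = 138/970 ≈ 0.142268.
Under the Kimura two-parameter model, d = −½ ln(1 − 2P − Q) − ¼ ln(1 − 2Q).
1 − 2P − Q = 0.23299, giving −½ ln(0.23299) = 0.728380.
1 − 2Q = 0.715464, giving −¼ ln(0.715464) = 0.083706.
d = 0.728380 + 0.083706 = 0.812086.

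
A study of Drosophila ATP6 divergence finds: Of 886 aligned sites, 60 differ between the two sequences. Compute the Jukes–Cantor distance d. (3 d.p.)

p = 60/886 ≈ 0.06772.
d = −(3/4) ln(1 − 4p/3) = −0.75 ln(1 − 0.090293) = −0.75 ln(0.909707)
  = −0.75 × (-0.094633) = 0.070975 substitutions/site.

0.071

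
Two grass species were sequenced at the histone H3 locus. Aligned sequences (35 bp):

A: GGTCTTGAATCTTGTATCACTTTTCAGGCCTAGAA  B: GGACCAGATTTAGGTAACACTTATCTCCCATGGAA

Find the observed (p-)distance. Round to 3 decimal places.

The sequences differ at 14 of 35 positions.
p = 14/35 = 0.400.

0.400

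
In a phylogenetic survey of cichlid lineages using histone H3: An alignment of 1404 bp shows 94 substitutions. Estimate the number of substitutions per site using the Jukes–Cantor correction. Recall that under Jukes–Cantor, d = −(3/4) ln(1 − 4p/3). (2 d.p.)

p = 94/1404 ≈ 0.066952.
d = −(3/4) ln(1 − 4p/3) = −0.75 ln(1 − 0.089269) = −0.75 ln(0.910731)
  = −0.75 × (-0.093508) = 0.070131 substitutions/site.

0.07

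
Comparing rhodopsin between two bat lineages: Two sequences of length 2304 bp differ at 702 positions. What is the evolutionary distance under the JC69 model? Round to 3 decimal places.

p = 702/2304 ≈ 0.304688.
d = −(3/4) ln(1 − 4p/3) = −0.75 ln(1 − 0.406251) = −0.75 ln(0.593749)
  = −0.75 × (-0.521299) = 0.390974 substitutions/site.

0.391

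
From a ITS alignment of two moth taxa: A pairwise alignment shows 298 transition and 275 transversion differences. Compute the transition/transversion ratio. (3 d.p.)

R = 298/275 = 1.083636… ≈ 1.084 (to 3 d.p.).

1.084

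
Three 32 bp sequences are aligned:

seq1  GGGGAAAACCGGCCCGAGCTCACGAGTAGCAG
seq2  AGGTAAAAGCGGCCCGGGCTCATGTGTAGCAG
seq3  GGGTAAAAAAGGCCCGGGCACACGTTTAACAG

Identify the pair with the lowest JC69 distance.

seq1–seq2: 6/32 differ, p = 0.188, d = 0.216.
seq1–seq3: 8/32 differ, p = 0.250, d = 0.304.
seq2–seq3: 7/32 differ, p = 0.219, d = 0.259.
The smallest distance is between seq1 and seq2.

seq1 and seq2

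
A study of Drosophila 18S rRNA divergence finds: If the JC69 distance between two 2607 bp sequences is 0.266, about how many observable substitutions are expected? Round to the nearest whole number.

Invert JC69: p = (3/4)(1 − e^(−4d/3)) = 0.75 × (1 − e^(-0.354667)) = 0.75 × (1 − 0.701407) = 0.223945.
Expected differing sites = pL ≈ 0.223945 × 2607 = 583.824615 ≈ 584.

584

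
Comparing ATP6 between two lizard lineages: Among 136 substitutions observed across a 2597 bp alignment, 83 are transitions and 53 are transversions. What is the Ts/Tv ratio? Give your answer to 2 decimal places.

R = 83/53 = 1.566037… ≈ 1.57 (to 2 d.p.).

1.57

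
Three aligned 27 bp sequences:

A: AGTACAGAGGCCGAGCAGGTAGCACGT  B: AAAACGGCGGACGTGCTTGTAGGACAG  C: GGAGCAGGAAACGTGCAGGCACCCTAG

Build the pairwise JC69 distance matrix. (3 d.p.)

d(A,B) = 0.588, d(A,C) = 0.882, d(B,C) = 0.882

A–B: 11/27 sites differ → p ≈ 0.407407, d = −0.75 ln(1 − 0.543209) = 0.587647 ≈ 0.588.
A–C: 14/27 sites differ → p ≈ 0.518519, d = −0.75 ln(1 − 0.691359) = 0.881682 ≈ 0.882.
B–C: 14/27 sites differ → p ≈ 0.518519, d = −0.75 ln(1 − 0.691359) = 0.881682 ≈ 0.882.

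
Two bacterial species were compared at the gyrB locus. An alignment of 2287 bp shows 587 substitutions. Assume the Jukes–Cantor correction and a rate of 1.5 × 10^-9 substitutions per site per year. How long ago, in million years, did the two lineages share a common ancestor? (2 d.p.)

104.72

p = 587/2287 ≈ 0.256668.
d = −(3/4) ln(1 − 4p/3) = −0.75 ln(1 − 0.342224) = −0.75 ln(0.657776)
  = −0.75 × (-0.418891) = 0.314168 substitutions/site.
Under a molecular clock d = 2μt, so t = d/(2μ) = 0.314168 / (2 × 1.5 × 10^-9) = 104.72 million years.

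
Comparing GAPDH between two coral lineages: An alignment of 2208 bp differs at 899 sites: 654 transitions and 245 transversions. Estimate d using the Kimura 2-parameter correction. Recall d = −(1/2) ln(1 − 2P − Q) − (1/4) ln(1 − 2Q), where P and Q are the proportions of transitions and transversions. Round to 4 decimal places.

P = 654/2208 ≈ 0.296196 and Q = 245/2208 ≈ 0.11096.
Under the Kimura two-parameter model, d = −½ ln(1 − 2P − Q) − ¼ ln(1 − 2Q).
1 − 2P − Q = 0.296648, giving −½ ln(0.296648) = 0.607605.
1 − 2Q = 0.77808, giving −¼ ln(0.77808) = 0.062731.
d = 0.607605 + 0.062731 = 0.670336.

0.6703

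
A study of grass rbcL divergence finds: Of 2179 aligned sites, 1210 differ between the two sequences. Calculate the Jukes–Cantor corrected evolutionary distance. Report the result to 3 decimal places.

1.011

p = 1210/2179 ≈ 0.555301.
d = −(3/4) ln(1 − 4p/3) = −0.75 ln(1 − 0.740401) = −0.75 ln(0.259599)
  = −0.75 × (-1.348617) = 1.011463 substitutions/site.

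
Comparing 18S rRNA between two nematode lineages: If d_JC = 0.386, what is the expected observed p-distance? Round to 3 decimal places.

p = (3/4)(1 − e^(−4d/3)) = 0.75 × (1 − e^(-0.514667)) = 0.75 × (1 − 0.597700) = 0.301725.

0.302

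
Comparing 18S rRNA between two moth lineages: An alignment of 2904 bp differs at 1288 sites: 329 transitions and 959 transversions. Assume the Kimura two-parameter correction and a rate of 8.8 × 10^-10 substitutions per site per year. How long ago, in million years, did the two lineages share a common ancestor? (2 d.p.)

P = 329/2904 ≈ 0.113292 and Q = 959/2904 ≈ 0.330234.
Under the Kimura two-parameter model, d = −½ ln(1 − 2P − Q) − ¼ ln(1 − 2Q).
1 − 2P − Q = 0.443182, giving −½ ln(0.443182) = 0.406887.
1 − 2Q = 0.339532, giving −¼ ln(0.339532) = 0.270047.
d = 0.406887 + 0.270047 = 0.676934.
Under a molecular clock d = 2μt, so t = d/(2μ) = 0.676934 / (2 × 8.8 × 10^-10) = 384.62 million years.

384.62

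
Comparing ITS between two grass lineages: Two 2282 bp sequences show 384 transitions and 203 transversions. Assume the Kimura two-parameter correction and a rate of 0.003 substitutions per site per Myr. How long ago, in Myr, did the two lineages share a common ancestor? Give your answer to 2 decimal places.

P = 384/2282 ≈ 0.168273 and Q = 203/2282 ≈ 0.088957.
Under the Kimura two-parameter model, d = −½ ln(1 − 2P − Q) − ¼ ln(1 − 2Q).
1 − 2P − Q = 0.574497, giving −½ ln(0.574497) = 0.277130.
1 − 2Q = 0.822086, giving −¼ ln(0.822086) = 0.048978.
d = 0.277130 + 0.048978 = 0.326108.
Under a molecular clock d = 2μt, so t = d/(2μ) = 0.326108 / (2 × 0.003) = 54.35 Myr.

54.35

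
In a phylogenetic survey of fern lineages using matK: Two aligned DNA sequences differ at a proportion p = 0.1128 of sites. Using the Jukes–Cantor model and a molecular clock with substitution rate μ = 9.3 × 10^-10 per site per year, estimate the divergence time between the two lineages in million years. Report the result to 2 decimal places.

d = −(3/4) ln(1 − 4p/3) = −0.75 ln(1 − 0.1504) = −0.75 ln(0.8496)
  = −0.75 × (-0.162990) = 0.122243 substitutions/site.
Under a molecular clock d = 2μt, so t = d/(2μ) = 0.122243 / (2 × 9.3 × 10^-10) = 65.72 million years.

65.72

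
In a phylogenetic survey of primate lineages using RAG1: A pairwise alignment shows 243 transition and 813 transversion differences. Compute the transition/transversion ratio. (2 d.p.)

R = 243/813 = 0.298892… ≈ 0.30 (to 2 d.p.).

0.30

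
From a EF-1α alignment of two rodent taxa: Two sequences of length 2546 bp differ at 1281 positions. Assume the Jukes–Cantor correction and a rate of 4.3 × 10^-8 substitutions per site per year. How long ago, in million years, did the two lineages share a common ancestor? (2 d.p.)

p = 1281/2546 ≈ 0.503142.
d = −(3/4) ln(1 − 4p/3) = −0.75 ln(1 − 0.670856) = −0.75 ln(0.329144)
  = −0.75 × (-1.111260) = 0.833445 substitutions/site.
Under a molecular clock d = 2μt, so t = d/(2μ) = 0.833445 / (2 × 4.3 × 10^-8) = 9.69 million years.

9.69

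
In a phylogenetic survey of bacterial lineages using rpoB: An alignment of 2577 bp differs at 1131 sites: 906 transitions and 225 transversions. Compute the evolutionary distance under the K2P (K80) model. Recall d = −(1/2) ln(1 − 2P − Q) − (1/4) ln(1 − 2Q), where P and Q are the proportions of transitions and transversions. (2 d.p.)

0.83

P = 906/2577 ≈ 0.351572 and Q = 225/2577 ≈ 0.087311.
Under the Kimura two-parameter model, d = −½ ln(1 − 2P − Q) − ¼ ln(1 − 2Q).
1 − 2P − Q = 0.209545, giving −½ ln(0.209545) = 0.781408.
1 − 2Q = 0.825378, giving −¼ ln(0.825378) = 0.047978.
d = 0.781408 + 0.047978 = 0.829386.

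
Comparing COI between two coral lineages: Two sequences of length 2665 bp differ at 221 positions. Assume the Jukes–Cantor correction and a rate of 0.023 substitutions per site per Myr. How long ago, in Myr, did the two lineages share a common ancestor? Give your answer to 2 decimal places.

p = 221/2665 ≈ 0.082927.
d = −(3/4) ln(1 − 4p/3) = −0.75 ln(1 − 0.110569) = −0.75 ln(0.889431)
  = −0.75 × (-0.117173) = 0.087880 substitutions/site.
Under a molecular clock d = 2μt, so t = d/(2μ) = 0.087880 / (2 × 0.023) = 1.91 Myr.

1.91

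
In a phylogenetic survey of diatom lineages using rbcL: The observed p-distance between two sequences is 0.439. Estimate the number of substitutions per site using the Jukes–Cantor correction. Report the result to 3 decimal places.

d = −(3/4) ln(1 − 4p/3) = −0.75 ln(1 − 0.585333) = −0.75 ln(0.414667)
  = −0.75 × (-0.880279) = 0.660209 substitutions/site.

0.660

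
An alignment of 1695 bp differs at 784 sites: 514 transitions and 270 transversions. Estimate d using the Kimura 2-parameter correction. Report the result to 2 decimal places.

P = 514/1695 ≈ 0.303245 and Q = 270/1695 ≈ 0.159292.
Under the Kimura two-parameter model, d = −½ ln(1 − 2P − Q) − ¼ ln(1 − 2Q).
1 − 2P − Q = 0.234218, giving −½ ln(0.234218) = 0.725751.
1 − 2Q = 0.681416, giving −¼ ln(0.681416) = 0.095896.
d = 0.725751 + 0.095896 = 0.821647.

0.82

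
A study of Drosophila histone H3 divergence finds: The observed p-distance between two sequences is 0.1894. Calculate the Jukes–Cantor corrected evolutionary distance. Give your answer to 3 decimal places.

d = −(3/4) ln(1 − 4p/3) = −0.75 ln(1 − 0.252533) = −0.75 ln(0.747467)
  = −0.75 × (-0.291065) = 0.218299 substitutions/site.

0.218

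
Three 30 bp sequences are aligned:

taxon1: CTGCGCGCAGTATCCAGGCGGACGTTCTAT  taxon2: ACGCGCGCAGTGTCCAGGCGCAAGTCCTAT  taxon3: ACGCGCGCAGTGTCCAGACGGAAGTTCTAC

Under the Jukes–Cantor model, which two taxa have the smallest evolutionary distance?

taxon1–taxon2: 6/30 differ, p = 0.200, d = 0.233.
taxon1–taxon3: 6/30 differ, p = 0.200, d = 0.233.
taxon2–taxon3: 4/30 differ, p = 0.133, d = 0.147.
The smallest distance is between taxon2 and taxon3.

taxon2 and taxon3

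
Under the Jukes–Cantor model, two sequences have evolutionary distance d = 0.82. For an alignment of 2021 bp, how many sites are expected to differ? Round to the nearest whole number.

Invert JC69: p = (3/4)(1 − e^(−4d/3)) = 0.75 × (1 − e^(-1.093333)) = 0.75 × (1 − 0.335098) = 0.498677.
Expected differing sites = pL ≈ 0.498677 × 2021 = 1007.826217 ≈ 1008.

1008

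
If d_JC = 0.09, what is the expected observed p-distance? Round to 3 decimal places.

0.085

p = (3/4)(1 − e^(−4d/3)) = 0.75 × (1 − e^(-0.12)) = 0.75 × (1 − 0.886920) = 0.084810.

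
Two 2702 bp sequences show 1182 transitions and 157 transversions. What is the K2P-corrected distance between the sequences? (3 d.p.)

P = 1182/2702 ≈ 0.437454 and Q = 157/2702 ≈ 0.058105.
Under the Kimura two-parameter model, d = −½ ln(1 − 2P − Q) − ¼ ln(1 − 2Q).
1 − 2P − Q = 0.066987, giving −½ ln(0.066987) = 1.351628.
1 − 2Q = 0.88379, giving −¼ ln(0.88379) = 0.030884.
d = 1.351628 + 0.030884 = 1.382512.

1.383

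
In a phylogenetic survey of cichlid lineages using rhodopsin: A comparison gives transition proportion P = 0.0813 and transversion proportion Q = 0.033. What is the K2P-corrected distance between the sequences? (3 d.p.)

Under the Kimura two-parameter model, d = −½ ln(1 − 2P − Q) − ¼ ln(1 − 2Q).
1 − 2P − Q = 0.8044, giving −½ ln(0.8044) = 0.108829.
1 − 2Q = 0.934, giving −¼ ln(0.934) = 0.017070.
d = 0.108829 + 0.017070 = 0.125899.

0.126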